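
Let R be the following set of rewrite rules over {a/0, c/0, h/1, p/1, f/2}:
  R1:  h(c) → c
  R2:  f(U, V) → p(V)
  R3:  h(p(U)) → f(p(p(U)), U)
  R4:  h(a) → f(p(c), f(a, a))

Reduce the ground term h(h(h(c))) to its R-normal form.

1. h(h(h(c)))  →  h(h(c))   [R1 at 1.1]
2. h(h(c))  →  h(c)   [R1 at 1]
3. h(c)  →  c   [R1 at ε]

c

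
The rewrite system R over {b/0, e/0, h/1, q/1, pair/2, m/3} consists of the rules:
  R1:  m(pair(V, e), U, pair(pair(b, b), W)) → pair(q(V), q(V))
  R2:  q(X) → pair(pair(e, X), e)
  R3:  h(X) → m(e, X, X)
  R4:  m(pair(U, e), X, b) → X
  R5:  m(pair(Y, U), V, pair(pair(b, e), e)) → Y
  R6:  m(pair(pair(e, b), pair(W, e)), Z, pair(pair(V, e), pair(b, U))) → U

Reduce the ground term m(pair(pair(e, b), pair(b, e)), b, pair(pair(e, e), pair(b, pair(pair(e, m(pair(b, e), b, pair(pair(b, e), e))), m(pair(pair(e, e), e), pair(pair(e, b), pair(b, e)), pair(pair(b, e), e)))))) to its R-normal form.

pair(pair(e, b), pair(e, e))

1. m(pair(pair(e, b), pair(b, e)), b, pair(pair(e, e), pair(b, pair(pair(e, m(pair(b, e), b, pair(pair(b, e), e))), m(pair(pair(e, e), e), pair(pair(e, b), pair(b, e)), pair(pair(b, e), e))))))  →  pair(pair(e, m(pair(b, e), b, pair(pair(b, e), e))), m(pair(pair(e, e), e), pair(pair(e, b), pair(b, e)), pair(pair(b, e), e)))   [R6 at ε]
2. pair(pair(e, m(pair(b, e), b, pair(pair(b, e), e))), m(pair(pair(e, e), e), pair(pair(e, b), pair(b, e)), pair(pair(b, e), e)))  →  pair(pair(e, b), m(pair(pair(e, e), e), pair(pair(e, b), pair(b, e)), pair(pair(b, e), e)))   [R5 at 1.2]
3. pair(pair(e, b), m(pair(pair(e, e), e), pair(pair(e, b), pair(b, e)), pair(pair(b, e), e)))  →  pair(pair(e, b), pair(e, e))   [R5 at 2]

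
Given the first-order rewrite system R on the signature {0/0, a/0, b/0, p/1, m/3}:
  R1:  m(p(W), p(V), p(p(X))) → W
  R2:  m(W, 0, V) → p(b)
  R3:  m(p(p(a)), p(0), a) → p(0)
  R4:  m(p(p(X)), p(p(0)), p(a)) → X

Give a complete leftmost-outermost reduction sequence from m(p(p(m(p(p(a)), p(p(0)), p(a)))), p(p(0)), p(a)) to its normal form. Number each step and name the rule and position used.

a

1. m(p(p(m(p(p(a)), p(p(0)), p(a)))), p(p(0)), p(a))  →  m(p(p(a)), p(p(0)), p(a))   [R4 at ε]
2. m(p(p(a)), p(p(0)), p(a))  →  a   [R4 at ε]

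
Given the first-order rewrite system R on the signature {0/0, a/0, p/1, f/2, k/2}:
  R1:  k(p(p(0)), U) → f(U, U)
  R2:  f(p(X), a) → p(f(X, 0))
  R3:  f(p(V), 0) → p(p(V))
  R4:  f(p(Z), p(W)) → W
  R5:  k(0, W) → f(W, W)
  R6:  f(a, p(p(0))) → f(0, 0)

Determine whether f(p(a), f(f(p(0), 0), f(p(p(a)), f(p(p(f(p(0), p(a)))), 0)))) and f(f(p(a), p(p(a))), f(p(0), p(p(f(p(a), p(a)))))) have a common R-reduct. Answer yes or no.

yes — NF(t₁) = a, NF(t₂) = a

Reduce t₁ = f(p(a), f(f(p(0), 0), f(p(p(a)), f(p(p(f(p(0), p(a)))), 0)))):
1. f(p(a), f(f(p(0), 0), f(p(p(a)), f(p(p(f(p(0), p(a)))), 0))))  →  f(p(a), f(p(p(0)), f(p(p(a)), f(p(p(f(p(0), p(a)))), 0))))   [R3 at 2.1]
2. f(p(a), f(p(p(0)), f(p(p(a)), f(p(p(f(p(0), p(a)))), 0))))  →  f(p(a), f(p(p(0)), f(p(p(a)), p(p(p(f(p(0), p(a))))))))   [R3 at 2.2.2]
3. f(p(a), f(p(p(0)), f(p(p(a)), p(p(p(f(p(0), p(a))))))))  →  f(p(a), f(p(p(0)), p(p(f(p(0), p(a))))))   [R4 at 2.2]
4. f(p(a), f(p(p(0)), p(p(f(p(0), p(a))))))  →  f(p(a), p(f(p(0), p(a))))   [R4 at 2]
5. f(p(a), p(f(p(0), p(a))))  →  f(p(0), p(a))   [R4 at ε]
6. f(p(0), p(a))  →  a   [R4 at ε]

Reduce t₂ = f(f(p(a), p(p(a))), f(p(0), p(p(f(p(a), p(a)))))):
1. f(f(p(a), p(p(a))), f(p(0), p(p(f(p(a), p(a))))))  →  f(p(a), f(p(0), p(p(f(p(a), p(a))))))   [R4 at 1]
2. f(p(a), f(p(0), p(p(f(p(a), p(a))))))  →  f(p(a), p(f(p(a), p(a))))   [R4 at 2]
3. f(p(a), p(f(p(a), p(a))))  →  f(p(a), p(a))   [R4 at ε]
4. f(p(a), p(a))  →  a   [R4 at ε]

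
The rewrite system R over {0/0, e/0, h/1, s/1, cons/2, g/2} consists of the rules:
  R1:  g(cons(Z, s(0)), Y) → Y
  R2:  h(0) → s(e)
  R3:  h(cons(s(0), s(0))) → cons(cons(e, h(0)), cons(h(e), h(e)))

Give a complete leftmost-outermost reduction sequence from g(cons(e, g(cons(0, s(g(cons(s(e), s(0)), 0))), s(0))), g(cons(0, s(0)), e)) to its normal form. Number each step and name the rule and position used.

e

1. g(cons(e, g(cons(0, s(g(cons(s(e), s(0)), 0))), s(0))), g(cons(0, s(0)), e))  →  g(cons(e, g(cons(0, s(0)), s(0))), g(cons(0, s(0)), e))   [R1 at 1.2.1.2.1]
2. g(cons(e, g(cons(0, s(0)), s(0))), g(cons(0, s(0)), e))  →  g(cons(e, s(0)), g(cons(0, s(0)), e))   [R1 at 1.2]
3. g(cons(e, s(0)), g(cons(0, s(0)), e))  →  g(cons(0, s(0)), e)   [R1 at ε]
4. g(cons(0, s(0)), e)  →  e   [R1 at ε]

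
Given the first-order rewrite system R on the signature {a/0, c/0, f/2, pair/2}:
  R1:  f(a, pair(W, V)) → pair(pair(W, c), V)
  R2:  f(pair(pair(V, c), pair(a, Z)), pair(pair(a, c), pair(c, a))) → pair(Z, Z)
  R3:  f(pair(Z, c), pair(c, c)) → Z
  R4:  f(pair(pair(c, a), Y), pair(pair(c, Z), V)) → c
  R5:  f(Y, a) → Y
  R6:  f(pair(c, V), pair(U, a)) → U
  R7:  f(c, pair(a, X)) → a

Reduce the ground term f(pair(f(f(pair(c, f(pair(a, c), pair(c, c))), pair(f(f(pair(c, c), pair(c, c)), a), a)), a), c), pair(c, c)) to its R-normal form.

c

1. f(pair(f(f(pair(c, f(pair(a, c), pair(c, c))), pair(f(f(pair(c, c), pair(c, c)), a), a)), a), c), pair(c, c))  →  f(f(pair(c, f(pair(a, c), pair(c, c))), pair(f(f(pair(c, c), pair(c, c)), a), a)), a)   [R3 at ε]
2. f(f(pair(c, f(pair(a, c), pair(c, c))), pair(f(f(pair(c, c), pair(c, c)), a), a)), a)  →  f(pair(c, f(pair(a, c), pair(c, c))), pair(f(f(pair(c, c), pair(c, c)), a), a))   [R5 at ε]
3. f(pair(c, f(pair(a, c), pair(c, c))), pair(f(f(pair(c, c), pair(c, c)), a), a))  →  f(f(pair(c, c), pair(c, c)), a)   [R6 at ε]
4. f(f(pair(c, c), pair(c, c)), a)  →  f(pair(c, c), pair(c, c))   [R5 at ε]
5. f(pair(c, c), pair(c, c))  →  c   [R3 at ε]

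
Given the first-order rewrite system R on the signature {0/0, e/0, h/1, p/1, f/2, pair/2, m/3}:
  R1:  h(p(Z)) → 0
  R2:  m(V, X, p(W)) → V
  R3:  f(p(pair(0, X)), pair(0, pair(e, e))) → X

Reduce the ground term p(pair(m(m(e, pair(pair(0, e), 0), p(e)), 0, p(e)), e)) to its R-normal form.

1. p(pair(m(m(e, pair(pair(0, e), 0), p(e)), 0, p(e)), e))  →  p(pair(m(e, pair(pair(0, e), 0), p(e)), e))   [R2 at 1.1]
2. p(pair(m(e, pair(pair(0, e), 0), p(e)), e))  →  p(pair(e, e))   [R2 at 1.1]

p(pair(e, e))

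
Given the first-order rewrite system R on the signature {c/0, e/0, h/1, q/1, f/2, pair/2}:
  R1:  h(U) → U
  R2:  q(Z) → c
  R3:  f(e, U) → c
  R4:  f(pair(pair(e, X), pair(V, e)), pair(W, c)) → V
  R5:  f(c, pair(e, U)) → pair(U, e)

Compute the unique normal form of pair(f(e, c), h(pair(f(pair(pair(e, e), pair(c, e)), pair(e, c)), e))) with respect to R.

pair(c, pair(c, e))

1. pair(f(e, c), h(pair(f(pair(pair(e, e), pair(c, e)), pair(e, c)), e)))  →  pair(c, h(pair(f(pair(pair(e, e), pair(c, e)), pair(e, c)), e)))   [R3 at 1]
2. pair(c, h(pair(f(pair(pair(e, e), pair(c, e)), pair(e, c)), e)))  →  pair(c, pair(f(pair(pair(e, e), pair(c, e)), pair(e, c)), e))   [R1 at 2]
3. pair(c, pair(f(pair(pair(e, e), pair(c, e)), pair(e, c)), e))  →  pair(c, pair(c, e))   [R4 at 2.1]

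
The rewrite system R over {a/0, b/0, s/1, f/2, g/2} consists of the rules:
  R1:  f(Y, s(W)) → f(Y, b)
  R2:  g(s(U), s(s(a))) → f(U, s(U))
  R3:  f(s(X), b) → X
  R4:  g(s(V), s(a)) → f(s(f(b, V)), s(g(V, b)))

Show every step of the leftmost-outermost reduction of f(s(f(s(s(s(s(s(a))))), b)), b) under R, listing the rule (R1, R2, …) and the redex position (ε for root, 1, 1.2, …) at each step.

s(s(s(s(a))))

1. f(s(f(s(s(s(s(s(a))))), b)), b)  →  f(s(s(s(s(s(a))))), b)   [R3 at ε]
2. f(s(s(s(s(s(a))))), b)  →  s(s(s(s(a))))   [R3 at ε]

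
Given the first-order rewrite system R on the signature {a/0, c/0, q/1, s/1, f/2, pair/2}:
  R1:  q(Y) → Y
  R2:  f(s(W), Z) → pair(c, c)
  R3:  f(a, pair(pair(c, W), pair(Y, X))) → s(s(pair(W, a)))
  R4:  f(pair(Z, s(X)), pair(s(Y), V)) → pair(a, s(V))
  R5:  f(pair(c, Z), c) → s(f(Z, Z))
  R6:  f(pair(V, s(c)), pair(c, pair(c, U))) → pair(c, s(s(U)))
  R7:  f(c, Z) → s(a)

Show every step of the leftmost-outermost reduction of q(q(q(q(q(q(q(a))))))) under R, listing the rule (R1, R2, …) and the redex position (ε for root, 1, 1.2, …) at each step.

1. q(q(q(q(q(q(q(a)))))))  →  q(q(q(q(q(q(a))))))   [R1 at ε]
2. q(q(q(q(q(q(a))))))  →  q(q(q(q(q(a)))))   [R1 at ε]
3. q(q(q(q(q(a)))))  →  q(q(q(q(a))))   [R1 at ε]
4. q(q(q(q(a))))  →  q(q(q(a)))   [R1 at ε]
5. q(q(q(a)))  →  q(q(a))   [R1 at ε]
6. q(q(a))  →  q(a)   [R1 at ε]
7. q(a)  →  a   [R1 at ε]

a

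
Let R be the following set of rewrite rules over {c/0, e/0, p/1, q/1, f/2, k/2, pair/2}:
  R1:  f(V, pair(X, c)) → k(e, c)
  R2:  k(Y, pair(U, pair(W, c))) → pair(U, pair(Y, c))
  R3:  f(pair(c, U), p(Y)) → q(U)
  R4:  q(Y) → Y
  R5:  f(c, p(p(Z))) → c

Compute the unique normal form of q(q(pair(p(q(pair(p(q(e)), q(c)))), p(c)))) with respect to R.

pair(p(pair(p(e), c)), p(c))

1. q(q(pair(p(q(pair(p(q(e)), q(c)))), p(c))))  →  q(pair(p(q(pair(p(q(e)), q(c)))), p(c)))   [R4 at ε]
2. q(pair(p(q(pair(p(q(e)), q(c)))), p(c)))  →  pair(p(q(pair(p(q(e)), q(c)))), p(c))   [R4 at ε]
3. pair(p(q(pair(p(q(e)), q(c)))), p(c))  →  pair(p(pair(p(q(e)), q(c))), p(c))   [R4 at 1.1]
4. pair(p(pair(p(q(e)), q(c))), p(c))  →  pair(p(pair(p(e), q(c))), p(c))   [R4 at 1.1.1.1]
5. pair(p(pair(p(e), q(c))), p(c))  →  pair(p(pair(p(e), c)), p(c))   [R4 at 1.1.2]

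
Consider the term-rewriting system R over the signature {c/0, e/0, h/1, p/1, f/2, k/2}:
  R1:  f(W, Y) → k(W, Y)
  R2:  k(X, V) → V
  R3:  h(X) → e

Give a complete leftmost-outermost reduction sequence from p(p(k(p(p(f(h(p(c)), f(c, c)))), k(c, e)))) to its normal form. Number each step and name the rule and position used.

p(p(e))

1. p(p(k(p(p(f(h(p(c)), f(c, c)))), k(c, e))))  →  p(p(k(c, e)))   [R2 at 1.1]
2. p(p(k(c, e)))  →  p(p(e))   [R2 at 1.1]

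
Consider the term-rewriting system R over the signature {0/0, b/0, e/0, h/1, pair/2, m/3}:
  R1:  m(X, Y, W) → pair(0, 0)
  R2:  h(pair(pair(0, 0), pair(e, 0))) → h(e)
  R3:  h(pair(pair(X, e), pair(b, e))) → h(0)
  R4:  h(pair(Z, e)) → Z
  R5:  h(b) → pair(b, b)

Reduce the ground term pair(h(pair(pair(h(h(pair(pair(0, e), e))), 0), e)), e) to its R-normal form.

1. pair(h(pair(pair(h(h(pair(pair(0, e), e))), 0), e)), e)  →  pair(pair(h(h(pair(pair(0, e), e))), 0), e)   [R4 at 1]
2. pair(pair(h(h(pair(pair(0, e), e))), 0), e)  →  pair(pair(h(pair(0, e)), 0), e)   [R4 at 1.1.1]
3. pair(pair(h(pair(0, e)), 0), e)  →  pair(pair(0, 0), e)   [R4 at 1.1]

pair(pair(0, 0), e)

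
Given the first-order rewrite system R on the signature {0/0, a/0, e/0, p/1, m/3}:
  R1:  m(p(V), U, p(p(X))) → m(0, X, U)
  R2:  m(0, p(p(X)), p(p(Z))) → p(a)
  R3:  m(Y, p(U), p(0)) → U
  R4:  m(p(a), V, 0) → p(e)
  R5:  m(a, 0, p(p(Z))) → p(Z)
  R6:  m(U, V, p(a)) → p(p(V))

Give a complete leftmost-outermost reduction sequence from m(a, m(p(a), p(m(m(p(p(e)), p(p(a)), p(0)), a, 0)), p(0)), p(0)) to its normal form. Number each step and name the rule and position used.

1. m(a, m(p(a), p(m(m(p(p(e)), p(p(a)), p(0)), a, 0)), p(0)), p(0))  →  m(a, m(m(p(p(e)), p(p(a)), p(0)), a, 0), p(0))   [R3 at 2]
2. m(a, m(m(p(p(e)), p(p(a)), p(0)), a, 0), p(0))  →  m(a, m(p(a), a, 0), p(0))   [R3 at 2.1]
3. m(a, m(p(a), a, 0), p(0))  →  m(a, p(e), p(0))   [R4 at 2]
4. m(a, p(e), p(0))  →  e   [R3 at ε]

e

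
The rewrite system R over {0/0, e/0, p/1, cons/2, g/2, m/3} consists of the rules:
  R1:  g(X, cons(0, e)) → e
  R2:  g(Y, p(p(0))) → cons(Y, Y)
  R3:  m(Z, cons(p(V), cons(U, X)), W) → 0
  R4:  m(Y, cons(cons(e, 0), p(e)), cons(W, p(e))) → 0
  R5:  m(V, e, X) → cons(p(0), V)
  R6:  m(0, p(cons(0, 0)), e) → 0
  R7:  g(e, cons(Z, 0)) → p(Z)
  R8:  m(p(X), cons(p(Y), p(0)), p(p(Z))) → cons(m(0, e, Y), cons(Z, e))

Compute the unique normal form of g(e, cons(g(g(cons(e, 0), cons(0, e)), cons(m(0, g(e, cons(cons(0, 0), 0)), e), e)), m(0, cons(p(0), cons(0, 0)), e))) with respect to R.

1. g(e, cons(g(g(cons(e, 0), cons(0, e)), cons(m(0, g(e, cons(cons(0, 0), 0)), e), e)), m(0, cons(p(0), cons(0, 0)), e)))  →  g(e, cons(g(e, cons(m(0, g(e, cons(cons(0, 0), 0)), e), e)), m(0, cons(p(0), cons(0, 0)), e)))   [R1 at 2.1.1]
2. g(e, cons(g(e, cons(m(0, g(e, cons(cons(0, 0), 0)), e), e)), m(0, cons(p(0), cons(0, 0)), e)))  →  g(e, cons(g(e, cons(m(0, p(cons(0, 0)), e), e)), m(0, cons(p(0), cons(0, 0)), e)))   [R7 at 2.1.2.1.2]
3. g(e, cons(g(e, cons(m(0, p(cons(0, 0)), e), e)), m(0, cons(p(0), cons(0, 0)), e)))  →  g(e, cons(g(e, cons(0, e)), m(0, cons(p(0), cons(0, 0)), e)))   [R6 at 2.1.2.1]
4. g(e, cons(g(e, cons(0, e)), m(0, cons(p(0), cons(0, 0)), e)))  →  g(e, cons(e, m(0, cons(p(0), cons(0, 0)), e)))   [R1 at 2.1]
5. g(e, cons(e, m(0, cons(p(0), cons(0, 0)), e)))  →  g(e, cons(e, 0))   [R3 at 2.2]
6. g(e, cons(e, 0))  →  p(e)   [R7 at ε]

p(e)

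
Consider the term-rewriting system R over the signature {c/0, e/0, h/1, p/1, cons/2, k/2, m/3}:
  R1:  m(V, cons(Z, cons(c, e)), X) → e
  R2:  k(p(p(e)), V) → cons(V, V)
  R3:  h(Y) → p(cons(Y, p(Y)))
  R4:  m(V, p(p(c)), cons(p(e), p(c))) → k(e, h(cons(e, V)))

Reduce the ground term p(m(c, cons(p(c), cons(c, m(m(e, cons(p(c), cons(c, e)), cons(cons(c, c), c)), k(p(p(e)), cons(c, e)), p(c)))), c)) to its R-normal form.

p(e)

1. p(m(c, cons(p(c), cons(c, m(m(e, cons(p(c), cons(c, e)), cons(cons(c, c), c)), k(p(p(e)), cons(c, e)), p(c)))), c))  →  p(m(c, cons(p(c), cons(c, m(e, k(p(p(e)), cons(c, e)), p(c)))), c))   [R1 at 1.2.2.2.1]
2. p(m(c, cons(p(c), cons(c, m(e, k(p(p(e)), cons(c, e)), p(c)))), c))  →  p(m(c, cons(p(c), cons(c, m(e, cons(cons(c, e), cons(c, e)), p(c)))), c))   [R2 at 1.2.2.2.2]
3. p(m(c, cons(p(c), cons(c, m(e, cons(cons(c, e), cons(c, e)), p(c)))), c))  →  p(m(c, cons(p(c), cons(c, e)), c))   [R1 at 1.2.2.2]
4. p(m(c, cons(p(c), cons(c, e)), c))  →  p(e)   [R1 at 1]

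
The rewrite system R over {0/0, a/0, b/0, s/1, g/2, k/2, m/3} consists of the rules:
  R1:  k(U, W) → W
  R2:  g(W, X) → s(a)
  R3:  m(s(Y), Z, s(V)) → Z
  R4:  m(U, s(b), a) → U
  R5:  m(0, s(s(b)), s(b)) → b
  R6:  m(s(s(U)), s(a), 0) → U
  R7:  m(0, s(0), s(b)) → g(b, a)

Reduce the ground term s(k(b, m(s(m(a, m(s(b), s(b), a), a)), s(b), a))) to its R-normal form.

s(s(a))

1. s(k(b, m(s(m(a, m(s(b), s(b), a), a)), s(b), a)))  →  s(m(s(m(a, m(s(b), s(b), a), a)), s(b), a))   [R1 at 1]
2. s(m(s(m(a, m(s(b), s(b), a), a)), s(b), a))  →  s(s(m(a, m(s(b), s(b), a), a)))   [R4 at 1]
3. s(s(m(a, m(s(b), s(b), a), a)))  →  s(s(m(a, s(b), a)))   [R4 at 1.1.2]
4. s(s(m(a, s(b), a)))  →  s(s(a))   [R4 at 1.1]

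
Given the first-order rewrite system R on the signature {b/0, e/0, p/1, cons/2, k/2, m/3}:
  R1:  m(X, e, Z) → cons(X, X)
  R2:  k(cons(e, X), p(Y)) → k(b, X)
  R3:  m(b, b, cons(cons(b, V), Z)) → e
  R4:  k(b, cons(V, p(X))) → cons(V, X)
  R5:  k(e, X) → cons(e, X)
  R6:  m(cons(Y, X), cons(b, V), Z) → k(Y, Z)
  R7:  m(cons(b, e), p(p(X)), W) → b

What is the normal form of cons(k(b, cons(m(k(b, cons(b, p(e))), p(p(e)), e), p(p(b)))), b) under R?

cons(cons(b, p(b)), b)

1. cons(k(b, cons(m(k(b, cons(b, p(e))), p(p(e)), e), p(p(b)))), b)  →  cons(cons(m(k(b, cons(b, p(e))), p(p(e)), e), p(b)), b)   [R4 at 1]
2. cons(cons(m(k(b, cons(b, p(e))), p(p(e)), e), p(b)), b)  →  cons(cons(m(cons(b, e), p(p(e)), e), p(b)), b)   [R4 at 1.1.1]
3. cons(cons(m(cons(b, e), p(p(e)), e), p(b)), b)  →  cons(cons(b, p(b)), b)   [R7 at 1.1]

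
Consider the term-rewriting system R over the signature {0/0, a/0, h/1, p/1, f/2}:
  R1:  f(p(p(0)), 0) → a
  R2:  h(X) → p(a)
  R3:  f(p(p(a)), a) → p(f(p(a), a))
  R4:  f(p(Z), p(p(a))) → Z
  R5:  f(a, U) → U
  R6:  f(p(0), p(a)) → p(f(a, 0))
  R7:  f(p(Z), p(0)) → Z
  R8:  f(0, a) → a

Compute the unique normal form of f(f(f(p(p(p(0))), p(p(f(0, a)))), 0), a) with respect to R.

a

1. f(f(f(p(p(p(0))), p(p(f(0, a)))), 0), a)  →  f(f(f(p(p(p(0))), p(p(a))), 0), a)   [R8 at 1.1.2.1.1]
2. f(f(f(p(p(p(0))), p(p(a))), 0), a)  →  f(f(p(p(0)), 0), a)   [R4 at 1.1]
3. f(f(p(p(0)), 0), a)  →  f(a, a)   [R1 at 1]
4. f(a, a)  →  a   [R5 at ε]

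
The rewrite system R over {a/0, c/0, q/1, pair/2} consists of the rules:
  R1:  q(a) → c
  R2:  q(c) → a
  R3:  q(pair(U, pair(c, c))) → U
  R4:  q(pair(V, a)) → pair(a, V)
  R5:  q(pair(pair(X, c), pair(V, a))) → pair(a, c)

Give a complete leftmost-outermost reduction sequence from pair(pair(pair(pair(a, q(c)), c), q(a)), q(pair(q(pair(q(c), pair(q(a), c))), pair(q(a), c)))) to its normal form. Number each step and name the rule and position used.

1. pair(pair(pair(pair(a, q(c)), c), q(a)), q(pair(q(pair(q(c), pair(q(a), c))), pair(q(a), c))))  →  pair(pair(pair(pair(a, a), c), q(a)), q(pair(q(pair(q(c), pair(q(a), c))), pair(q(a), c))))   [R2 at 1.1.1.2]
2. pair(pair(pair(pair(a, a), c), q(a)), q(pair(q(pair(q(c), pair(q(a), c))), pair(q(a), c))))  →  pair(pair(pair(pair(a, a), c), c), q(pair(q(pair(q(c), pair(q(a), c))), pair(q(a), c))))   [R1 at 1.2]
3. pair(pair(pair(pair(a, a), c), c), q(pair(q(pair(q(c), pair(q(a), c))), pair(q(a), c))))  →  pair(pair(pair(pair(a, a), c), c), q(pair(q(pair(a, pair(q(a), c))), pair(q(a), c))))   [R2 at 2.1.1.1.1]
4. pair(pair(pair(pair(a, a), c), c), q(pair(q(pair(a, pair(q(a), c))), pair(q(a), c))))  →  pair(pair(pair(pair(a, a), c), c), q(pair(q(pair(a, pair(c, c))), pair(q(a), c))))   [R1 at 2.1.1.1.2.1]
5. pair(pair(pair(pair(a, a), c), c), q(pair(q(pair(a, pair(c, c))), pair(q(a), c))))  →  pair(pair(pair(pair(a, a), c), c), q(pair(a, pair(q(a), c))))   [R3 at 2.1.1]
6. pair(pair(pair(pair(a, a), c), c), q(pair(a, pair(q(a), c))))  →  pair(pair(pair(pair(a, a), c), c), q(pair(a, pair(c, c))))   [R1 at 2.1.2.1]
7. pair(pair(pair(pair(a, a), c), c), q(pair(a, pair(c, c))))  →  pair(pair(pair(pair(a, a), c), c), a)   [R3 at 2]

pair(pair(pair(pair(a, a), c), c), a)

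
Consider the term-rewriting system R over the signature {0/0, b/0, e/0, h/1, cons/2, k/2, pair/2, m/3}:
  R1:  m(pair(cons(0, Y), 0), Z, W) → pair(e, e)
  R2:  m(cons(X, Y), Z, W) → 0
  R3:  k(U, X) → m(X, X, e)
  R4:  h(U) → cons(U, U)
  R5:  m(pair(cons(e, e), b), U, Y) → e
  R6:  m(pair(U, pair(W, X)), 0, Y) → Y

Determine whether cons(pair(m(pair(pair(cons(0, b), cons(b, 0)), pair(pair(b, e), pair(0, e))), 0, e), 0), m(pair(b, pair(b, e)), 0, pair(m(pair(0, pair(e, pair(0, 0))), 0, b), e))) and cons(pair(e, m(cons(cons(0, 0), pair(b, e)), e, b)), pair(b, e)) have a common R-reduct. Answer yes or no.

Reduce t₁ = cons(pair(m(pair(pair(cons(0, b), cons(b, 0)), pair(pair(b, e), pair(0, e))), 0, e), 0), m(pair(b, pair(b, e)), 0, pair(m(pair(0, pair(e, pair(0, 0))), 0, b), e))):
1. cons(pair(m(pair(pair(cons(0, b), cons(b, 0)), pair(pair(b, e), pair(0, e))), 0, e), 0), m(pair(b, pair(b, e)), 0, pair(m(pair(0, pair(e, pair(0, 0))), 0, b), e)))  →  cons(pair(e, 0), m(pair(b, pair(b, e)), 0, pair(m(pair(0, pair(e, pair(0, 0))), 0, b), e)))   [R6 at 1.1]
2. cons(pair(e, 0), m(pair(b, pair(b, e)), 0, pair(m(pair(0, pair(e, pair(0, 0))), 0, b), e)))  →  cons(pair(e, 0), pair(m(pair(0, pair(e, pair(0, 0))), 0, b), e))   [R6 at 2]
3. cons(pair(e, 0), pair(m(pair(0, pair(e, pair(0, 0))), 0, b), e))  →  cons(pair(e, 0), pair(b, e))   [R6 at 2.1]

Reduce t₂ = cons(pair(e, m(cons(cons(0, 0), pair(b, e)), e, b)), pair(b, e)):
1. cons(pair(e, m(cons(cons(0, 0), pair(b, e)), e, b)), pair(b, e))  →  cons(pair(e, 0), pair(b, e))   [R2 at 1.2]

yes — NF(t₁) = cons(pair(e, 0), pair(b, e)), NF(t₂) = cons(pair(e, 0), pair(b, e))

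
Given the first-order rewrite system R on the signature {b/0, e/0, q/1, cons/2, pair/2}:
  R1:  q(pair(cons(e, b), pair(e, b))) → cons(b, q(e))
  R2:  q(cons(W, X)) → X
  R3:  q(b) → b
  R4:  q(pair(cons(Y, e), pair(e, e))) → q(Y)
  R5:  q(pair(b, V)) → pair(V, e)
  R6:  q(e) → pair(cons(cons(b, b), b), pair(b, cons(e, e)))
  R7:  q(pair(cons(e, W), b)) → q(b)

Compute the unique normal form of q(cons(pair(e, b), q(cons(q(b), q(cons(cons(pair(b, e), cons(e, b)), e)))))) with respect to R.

e

1. q(cons(pair(e, b), q(cons(q(b), q(cons(cons(pair(b, e), cons(e, b)), e))))))  →  q(cons(q(b), q(cons(cons(pair(b, e), cons(e, b)), e))))   [R2 at ε]
2. q(cons(q(b), q(cons(cons(pair(b, e), cons(e, b)), e))))  →  q(cons(cons(pair(b, e), cons(e, b)), e))   [R2 at ε]
3. q(cons(cons(pair(b, e), cons(e, b)), e))  →  e   [R2 at ε]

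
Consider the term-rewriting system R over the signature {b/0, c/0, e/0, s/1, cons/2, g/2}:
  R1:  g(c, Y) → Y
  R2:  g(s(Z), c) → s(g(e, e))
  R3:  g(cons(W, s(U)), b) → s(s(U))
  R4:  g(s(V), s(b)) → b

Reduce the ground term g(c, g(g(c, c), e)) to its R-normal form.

1. g(c, g(g(c, c), e))  →  g(g(c, c), e)   [R1 at ε]
2. g(g(c, c), e)  →  g(c, e)   [R1 at 1]
3. g(c, e)  →  e   [R1 at ε]

e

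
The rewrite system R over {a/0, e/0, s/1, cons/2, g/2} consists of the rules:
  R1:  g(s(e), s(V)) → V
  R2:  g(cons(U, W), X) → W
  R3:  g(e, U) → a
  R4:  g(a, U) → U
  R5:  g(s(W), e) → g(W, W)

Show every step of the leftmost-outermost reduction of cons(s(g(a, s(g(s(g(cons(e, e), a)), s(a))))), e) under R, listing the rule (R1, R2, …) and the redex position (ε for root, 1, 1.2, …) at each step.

1. cons(s(g(a, s(g(s(g(cons(e, e), a)), s(a))))), e)  →  cons(s(s(g(s(g(cons(e, e), a)), s(a)))), e)   [R4 at 1.1]
2. cons(s(s(g(s(g(cons(e, e), a)), s(a)))), e)  →  cons(s(s(g(s(e), s(a)))), e)   [R2 at 1.1.1.1.1]
3. cons(s(s(g(s(e), s(a)))), e)  →  cons(s(s(a)), e)   [R1 at 1.1.1]

cons(s(s(a)), e)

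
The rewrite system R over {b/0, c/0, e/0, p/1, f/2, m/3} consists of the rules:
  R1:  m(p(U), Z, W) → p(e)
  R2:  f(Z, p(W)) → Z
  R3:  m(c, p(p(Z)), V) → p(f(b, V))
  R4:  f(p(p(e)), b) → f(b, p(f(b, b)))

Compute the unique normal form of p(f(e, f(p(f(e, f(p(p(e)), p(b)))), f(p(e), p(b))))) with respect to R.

p(e)

1. p(f(e, f(p(f(e, f(p(p(e)), p(b)))), f(p(e), p(b)))))  →  p(f(e, f(p(f(e, p(p(e)))), f(p(e), p(b)))))   [R2 at 1.2.1.1.2]
2. p(f(e, f(p(f(e, p(p(e)))), f(p(e), p(b)))))  →  p(f(e, f(p(e), f(p(e), p(b)))))   [R2 at 1.2.1.1]
3. p(f(e, f(p(e), f(p(e), p(b)))))  →  p(f(e, f(p(e), p(e))))   [R2 at 1.2.2]
4. p(f(e, f(p(e), p(e))))  →  p(f(e, p(e)))   [R2 at 1.2]
5. p(f(e, p(e)))  →  p(e)   [R2 at 1]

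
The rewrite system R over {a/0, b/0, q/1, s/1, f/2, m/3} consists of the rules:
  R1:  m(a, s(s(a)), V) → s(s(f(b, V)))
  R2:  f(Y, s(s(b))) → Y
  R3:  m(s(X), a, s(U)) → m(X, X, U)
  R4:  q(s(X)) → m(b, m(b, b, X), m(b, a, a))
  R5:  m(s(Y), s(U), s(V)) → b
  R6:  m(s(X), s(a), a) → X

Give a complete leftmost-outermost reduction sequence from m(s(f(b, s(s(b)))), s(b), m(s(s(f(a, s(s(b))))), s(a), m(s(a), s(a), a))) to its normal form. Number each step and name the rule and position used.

1. m(s(f(b, s(s(b)))), s(b), m(s(s(f(a, s(s(b))))), s(a), m(s(a), s(a), a)))  →  m(s(b), s(b), m(s(s(f(a, s(s(b))))), s(a), m(s(a), s(a), a)))   [R2 at 1.1]
2. m(s(b), s(b), m(s(s(f(a, s(s(b))))), s(a), m(s(a), s(a), a)))  →  m(s(b), s(b), m(s(s(a)), s(a), m(s(a), s(a), a)))   [R2 at 3.1.1.1]
3. m(s(b), s(b), m(s(s(a)), s(a), m(s(a), s(a), a)))  →  m(s(b), s(b), m(s(s(a)), s(a), a))   [R6 at 3.3]
4. m(s(b), s(b), m(s(s(a)), s(a), a))  →  m(s(b), s(b), s(a))   [R6 at 3]
5. m(s(b), s(b), s(a))  →  b   [R5 at ε]

b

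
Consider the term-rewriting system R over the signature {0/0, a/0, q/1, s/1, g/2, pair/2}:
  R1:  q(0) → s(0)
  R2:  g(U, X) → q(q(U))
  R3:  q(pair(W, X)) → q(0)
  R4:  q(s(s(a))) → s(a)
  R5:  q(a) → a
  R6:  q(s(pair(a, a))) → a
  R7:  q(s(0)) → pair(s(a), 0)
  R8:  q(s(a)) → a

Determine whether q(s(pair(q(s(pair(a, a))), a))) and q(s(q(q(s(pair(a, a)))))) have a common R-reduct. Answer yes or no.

Reduce t₁ = q(s(pair(q(s(pair(a, a))), a))):
1. q(s(pair(q(s(pair(a, a))), a)))  →  q(s(pair(a, a)))   [R6 at 1.1.1]
2. q(s(pair(a, a)))  →  a   [R6 at ε]

Reduce t₂ = q(s(q(q(s(pair(a, a)))))):
1. q(s(q(q(s(pair(a, a))))))  →  q(s(q(a)))   [R6 at 1.1.1]
2. q(s(q(a)))  →  q(s(a))   [R5 at 1.1]
3. q(s(a))  →  a   [R8 at ε]

yes — NF(t₁) = a, NF(t₂) = a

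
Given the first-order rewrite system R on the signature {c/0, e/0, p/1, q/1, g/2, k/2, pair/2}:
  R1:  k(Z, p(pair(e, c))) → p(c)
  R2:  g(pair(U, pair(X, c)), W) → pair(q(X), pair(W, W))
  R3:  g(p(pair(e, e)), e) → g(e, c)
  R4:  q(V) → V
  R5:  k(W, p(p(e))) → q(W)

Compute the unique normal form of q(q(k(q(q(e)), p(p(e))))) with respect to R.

e

1. q(q(k(q(q(e)), p(p(e)))))  →  q(k(q(q(e)), p(p(e))))   [R4 at ε]
2. q(k(q(q(e)), p(p(e))))  →  k(q(q(e)), p(p(e)))   [R4 at ε]
3. k(q(q(e)), p(p(e)))  →  q(q(q(e)))   [R5 at ε]
4. q(q(q(e)))  →  q(q(e))   [R4 at ε]
5. q(q(e))  →  q(e)   [R4 at ε]
6. q(e)  →  e   [R4 at ε]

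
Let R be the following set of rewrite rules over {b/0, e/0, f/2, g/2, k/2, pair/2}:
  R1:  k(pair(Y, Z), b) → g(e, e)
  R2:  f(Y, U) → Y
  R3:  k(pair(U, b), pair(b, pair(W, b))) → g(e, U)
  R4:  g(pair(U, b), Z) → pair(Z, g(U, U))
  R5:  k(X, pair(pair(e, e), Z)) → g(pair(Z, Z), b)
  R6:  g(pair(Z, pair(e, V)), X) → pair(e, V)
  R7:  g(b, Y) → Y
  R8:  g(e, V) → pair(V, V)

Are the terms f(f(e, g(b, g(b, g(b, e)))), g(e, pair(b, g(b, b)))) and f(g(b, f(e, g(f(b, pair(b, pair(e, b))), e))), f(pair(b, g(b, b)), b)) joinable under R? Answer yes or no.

Reduce t₁ = f(f(e, g(b, g(b, g(b, e)))), g(e, pair(b, g(b, b)))):
1. f(f(e, g(b, g(b, g(b, e)))), g(e, pair(b, g(b, b))))  →  f(e, g(b, g(b, g(b, e))))   [R2 at ε]
2. f(e, g(b, g(b, g(b, e))))  →  e   [R2 at ε]

Reduce t₂ = f(g(b, f(e, g(f(b, pair(b, pair(e, b))), e))), f(pair(b, g(b, b)), b)):
1. f(g(b, f(e, g(f(b, pair(b, pair(e, b))), e))), f(pair(b, g(b, b)), b))  →  g(b, f(e, g(f(b, pair(b, pair(e, b))), e)))   [R2 at ε]
2. g(b, f(e, g(f(b, pair(b, pair(e, b))), e)))  →  f(e, g(f(b, pair(b, pair(e, b))), e))   [R7 at ε]
3. f(e, g(f(b, pair(b, pair(e, b))), e))  →  e   [R2 at ε]

yes — NF(t₁) = e, NF(t₂) = e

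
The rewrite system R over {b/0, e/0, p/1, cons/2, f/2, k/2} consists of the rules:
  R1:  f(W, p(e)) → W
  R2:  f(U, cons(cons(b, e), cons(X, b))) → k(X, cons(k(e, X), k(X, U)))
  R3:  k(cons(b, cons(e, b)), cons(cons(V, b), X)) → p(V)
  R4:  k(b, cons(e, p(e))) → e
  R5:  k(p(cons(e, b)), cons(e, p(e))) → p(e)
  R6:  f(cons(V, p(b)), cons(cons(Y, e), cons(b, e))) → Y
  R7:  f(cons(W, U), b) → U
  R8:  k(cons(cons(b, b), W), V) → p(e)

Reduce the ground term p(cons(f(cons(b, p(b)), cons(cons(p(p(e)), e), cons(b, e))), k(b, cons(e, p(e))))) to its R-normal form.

p(cons(p(p(e)), e))

1. p(cons(f(cons(b, p(b)), cons(cons(p(p(e)), e), cons(b, e))), k(b, cons(e, p(e)))))  →  p(cons(p(p(e)), k(b, cons(e, p(e)))))   [R6 at 1.1]
2. p(cons(p(p(e)), k(b, cons(e, p(e)))))  →  p(cons(p(p(e)), e))   [R4 at 1.2]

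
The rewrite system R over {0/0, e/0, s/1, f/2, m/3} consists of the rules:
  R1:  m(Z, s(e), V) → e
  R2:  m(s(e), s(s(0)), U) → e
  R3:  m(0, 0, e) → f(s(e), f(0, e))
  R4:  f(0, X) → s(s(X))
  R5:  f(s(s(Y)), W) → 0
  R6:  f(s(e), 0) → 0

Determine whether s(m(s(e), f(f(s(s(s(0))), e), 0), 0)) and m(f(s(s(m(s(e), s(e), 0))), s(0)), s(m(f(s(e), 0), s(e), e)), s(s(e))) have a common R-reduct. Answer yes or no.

no — NF(t₁) = s(e), NF(t₂) = e

Reduce t₁ = s(m(s(e), f(f(s(s(s(0))), e), 0), 0)):
1. s(m(s(e), f(f(s(s(s(0))), e), 0), 0))  →  s(m(s(e), f(0, 0), 0))   [R5 at 1.2.1]
2. s(m(s(e), f(0, 0), 0))  →  s(m(s(e), s(s(0)), 0))   [R4 at 1.2]
3. s(m(s(e), s(s(0)), 0))  →  s(e)   [R2 at 1]

Reduce t₂ = m(f(s(s(m(s(e), s(e), 0))), s(0)), s(m(f(s(e), 0), s(e), e)), s(s(e))):
1. m(f(s(s(m(s(e), s(e), 0))), s(0)), s(m(f(s(e), 0), s(e), e)), s(s(e)))  →  m(0, s(m(f(s(e), 0), s(e), e)), s(s(e)))   [R5 at 1]
2. m(0, s(m(f(s(e), 0), s(e), e)), s(s(e)))  →  m(0, s(e), s(s(e)))   [R1 at 2.1]
3. m(0, s(e), s(s(e)))  →  e   [R1 at ε]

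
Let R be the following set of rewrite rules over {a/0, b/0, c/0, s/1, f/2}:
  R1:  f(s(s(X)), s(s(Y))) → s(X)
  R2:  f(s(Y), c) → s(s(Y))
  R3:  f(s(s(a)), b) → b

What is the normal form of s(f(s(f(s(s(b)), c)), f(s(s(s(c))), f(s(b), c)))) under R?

1. s(f(s(f(s(s(b)), c)), f(s(s(s(c))), f(s(b), c))))  →  s(f(s(s(s(s(b)))), f(s(s(s(c))), f(s(b), c))))   [R2 at 1.1.1]
2. s(f(s(s(s(s(b)))), f(s(s(s(c))), f(s(b), c))))  →  s(f(s(s(s(s(b)))), f(s(s(s(c))), s(s(b)))))   [R2 at 1.2.2]
3. s(f(s(s(s(s(b)))), f(s(s(s(c))), s(s(b)))))  →  s(f(s(s(s(s(b)))), s(s(c))))   [R1 at 1.2]
4. s(f(s(s(s(s(b)))), s(s(c))))  →  s(s(s(s(b))))   [R1 at 1]

s(s(s(s(b))))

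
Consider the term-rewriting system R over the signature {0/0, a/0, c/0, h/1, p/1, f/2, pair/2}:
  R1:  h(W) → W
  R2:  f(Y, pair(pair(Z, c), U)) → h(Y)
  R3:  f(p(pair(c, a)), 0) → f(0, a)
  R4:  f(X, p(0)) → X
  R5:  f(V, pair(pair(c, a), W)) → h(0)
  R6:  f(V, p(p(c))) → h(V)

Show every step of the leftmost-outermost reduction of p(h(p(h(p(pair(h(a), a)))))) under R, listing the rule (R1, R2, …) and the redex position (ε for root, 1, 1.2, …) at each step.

1. p(h(p(h(p(pair(h(a), a))))))  →  p(p(h(p(pair(h(a), a)))))   [R1 at 1]
2. p(p(h(p(pair(h(a), a)))))  →  p(p(p(pair(h(a), a))))   [R1 at 1.1]
3. p(p(p(pair(h(a), a))))  →  p(p(p(pair(a, a))))   [R1 at 1.1.1.1]

p(p(p(pair(a, a))))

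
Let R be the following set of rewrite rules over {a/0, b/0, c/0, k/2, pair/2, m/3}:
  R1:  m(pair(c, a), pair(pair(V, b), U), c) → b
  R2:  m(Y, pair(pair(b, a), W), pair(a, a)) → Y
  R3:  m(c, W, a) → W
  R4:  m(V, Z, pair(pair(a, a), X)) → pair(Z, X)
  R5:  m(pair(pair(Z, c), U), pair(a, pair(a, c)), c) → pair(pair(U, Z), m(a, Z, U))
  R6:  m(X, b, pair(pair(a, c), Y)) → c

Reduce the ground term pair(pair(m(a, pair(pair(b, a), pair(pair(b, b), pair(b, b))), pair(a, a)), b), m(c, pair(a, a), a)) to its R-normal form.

pair(pair(a, b), pair(a, a))

1. pair(pair(m(a, pair(pair(b, a), pair(pair(b, b), pair(b, b))), pair(a, a)), b), m(c, pair(a, a), a))  →  pair(pair(a, b), m(c, pair(a, a), a))   [R2 at 1.1]
2. pair(pair(a, b), m(c, pair(a, a), a))  →  pair(pair(a, b), pair(a, a))   [R3 at 2]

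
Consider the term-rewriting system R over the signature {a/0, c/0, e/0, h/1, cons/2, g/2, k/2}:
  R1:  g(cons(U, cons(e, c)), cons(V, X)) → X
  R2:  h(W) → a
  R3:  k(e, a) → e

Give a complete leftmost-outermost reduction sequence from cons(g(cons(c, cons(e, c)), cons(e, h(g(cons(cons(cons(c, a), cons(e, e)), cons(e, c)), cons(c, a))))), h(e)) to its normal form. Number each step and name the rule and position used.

1. cons(g(cons(c, cons(e, c)), cons(e, h(g(cons(cons(cons(c, a), cons(e, e)), cons(e, c)), cons(c, a))))), h(e))  →  cons(h(g(cons(cons(cons(c, a), cons(e, e)), cons(e, c)), cons(c, a))), h(e))   [R1 at 1]
2. cons(h(g(cons(cons(cons(c, a), cons(e, e)), cons(e, c)), cons(c, a))), h(e))  →  cons(a, h(e))   [R2 at 1]
3. cons(a, h(e))  →  cons(a, a)   [R2 at 2]

cons(a, a)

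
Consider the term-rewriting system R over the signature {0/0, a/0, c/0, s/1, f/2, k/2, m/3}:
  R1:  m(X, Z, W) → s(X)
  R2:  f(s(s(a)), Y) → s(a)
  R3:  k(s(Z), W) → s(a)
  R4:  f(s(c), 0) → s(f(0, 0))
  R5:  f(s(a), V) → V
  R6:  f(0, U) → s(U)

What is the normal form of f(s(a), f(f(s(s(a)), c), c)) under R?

c

1. f(s(a), f(f(s(s(a)), c), c))  →  f(f(s(s(a)), c), c)   [R5 at ε]
2. f(f(s(s(a)), c), c)  →  f(s(a), c)   [R2 at 1]
3. f(s(a), c)  →  c   [R5 at ε]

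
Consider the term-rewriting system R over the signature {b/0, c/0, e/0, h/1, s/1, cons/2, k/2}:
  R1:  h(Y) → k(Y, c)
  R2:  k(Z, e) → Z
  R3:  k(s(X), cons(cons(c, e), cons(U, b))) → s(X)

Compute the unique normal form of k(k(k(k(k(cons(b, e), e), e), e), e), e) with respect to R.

1. k(k(k(k(k(cons(b, e), e), e), e), e), e)  →  k(k(k(k(cons(b, e), e), e), e), e)   [R2 at ε]
2. k(k(k(k(cons(b, e), e), e), e), e)  →  k(k(k(cons(b, e), e), e), e)   [R2 at ε]
3. k(k(k(cons(b, e), e), e), e)  →  k(k(cons(b, e), e), e)   [R2 at ε]
4. k(k(cons(b, e), e), e)  →  k(cons(b, e), e)   [R2 at ε]
5. k(cons(b, e), e)  →  cons(b, e)   [R2 at ε]

cons(b, e)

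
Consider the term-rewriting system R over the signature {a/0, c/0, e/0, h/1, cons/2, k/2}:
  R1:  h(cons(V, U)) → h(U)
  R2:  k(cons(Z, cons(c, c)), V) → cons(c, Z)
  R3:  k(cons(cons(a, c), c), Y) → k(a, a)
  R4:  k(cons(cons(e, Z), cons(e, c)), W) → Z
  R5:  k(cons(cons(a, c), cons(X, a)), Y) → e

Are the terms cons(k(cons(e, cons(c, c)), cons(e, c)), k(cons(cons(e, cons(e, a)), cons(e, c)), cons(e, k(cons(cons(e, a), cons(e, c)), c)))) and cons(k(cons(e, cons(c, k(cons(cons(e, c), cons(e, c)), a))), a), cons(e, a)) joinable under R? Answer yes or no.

yes — NF(t₁) = cons(cons(c, e), cons(e, a)), NF(t₂) = cons(cons(c, e), cons(e, a))

Reduce t₁ = cons(k(cons(e, cons(c, c)), cons(e, c)), k(cons(cons(e, cons(e, a)), cons(e, c)), cons(e, k(cons(cons(e, a), cons(e, c)), c)))):
1. cons(k(cons(e, cons(c, c)), cons(e, c)), k(cons(cons(e, cons(e, a)), cons(e, c)), cons(e, k(cons(cons(e, a), cons(e, c)), c))))  →  cons(cons(c, e), k(cons(cons(e, cons(e, a)), cons(e, c)), cons(e, k(cons(cons(e, a), cons(e, c)), c))))   [R2 at 1]
2. cons(cons(c, e), k(cons(cons(e, cons(e, a)), cons(e, c)), cons(e, k(cons(cons(e, a), cons(e, c)), c))))  →  cons(cons(c, e), cons(e, a))   [R4 at 2]

Reduce t₂ = cons(k(cons(e, cons(c, k(cons(cons(e, c), cons(e, c)), a))), a), cons(e, a)):
1. cons(k(cons(e, cons(c, k(cons(cons(e, c), cons(e, c)), a))), a), cons(e, a))  →  cons(k(cons(e, cons(c, c)), a), cons(e, a))   [R4 at 1.1.2.2]
2. cons(k(cons(e, cons(c, c)), a), cons(e, a))  →  cons(cons(c, e), cons(e, a))   [R2 at 1]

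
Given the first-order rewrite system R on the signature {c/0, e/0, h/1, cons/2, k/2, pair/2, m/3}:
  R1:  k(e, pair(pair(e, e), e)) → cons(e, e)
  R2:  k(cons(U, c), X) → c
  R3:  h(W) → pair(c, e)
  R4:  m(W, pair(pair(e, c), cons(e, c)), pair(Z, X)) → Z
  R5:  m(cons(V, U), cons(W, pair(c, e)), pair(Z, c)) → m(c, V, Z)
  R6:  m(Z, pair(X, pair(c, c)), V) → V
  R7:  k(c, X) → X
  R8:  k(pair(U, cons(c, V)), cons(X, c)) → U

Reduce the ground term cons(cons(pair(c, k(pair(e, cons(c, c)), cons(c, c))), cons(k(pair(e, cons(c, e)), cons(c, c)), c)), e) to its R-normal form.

1. cons(cons(pair(c, k(pair(e, cons(c, c)), cons(c, c))), cons(k(pair(e, cons(c, e)), cons(c, c)), c)), e)  →  cons(cons(pair(c, e), cons(k(pair(e, cons(c, e)), cons(c, c)), c)), e)   [R8 at 1.1.2]
2. cons(cons(pair(c, e), cons(k(pair(e, cons(c, e)), cons(c, c)), c)), e)  →  cons(cons(pair(c, e), cons(e, c)), e)   [R8 at 1.2.1]

cons(cons(pair(c, e), cons(e, c)), e)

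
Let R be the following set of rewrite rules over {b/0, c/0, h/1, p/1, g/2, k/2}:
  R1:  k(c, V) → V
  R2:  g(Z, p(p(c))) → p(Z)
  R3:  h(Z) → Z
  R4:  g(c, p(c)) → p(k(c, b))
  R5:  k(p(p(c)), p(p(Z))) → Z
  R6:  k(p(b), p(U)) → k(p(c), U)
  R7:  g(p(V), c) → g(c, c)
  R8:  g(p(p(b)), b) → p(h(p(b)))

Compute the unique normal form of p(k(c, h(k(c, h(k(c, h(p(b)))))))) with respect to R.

1. p(k(c, h(k(c, h(k(c, h(p(b))))))))  →  p(h(k(c, h(k(c, h(p(b)))))))   [R1 at 1]
2. p(h(k(c, h(k(c, h(p(b)))))))  →  p(k(c, h(k(c, h(p(b))))))   [R3 at 1]
3. p(k(c, h(k(c, h(p(b))))))  →  p(h(k(c, h(p(b)))))   [R1 at 1]
4. p(h(k(c, h(p(b)))))  →  p(k(c, h(p(b))))   [R3 at 1]
5. p(k(c, h(p(b))))  →  p(h(p(b)))   [R1 at 1]
6. p(h(p(b)))  →  p(p(b))   [R3 at 1]

p(p(b))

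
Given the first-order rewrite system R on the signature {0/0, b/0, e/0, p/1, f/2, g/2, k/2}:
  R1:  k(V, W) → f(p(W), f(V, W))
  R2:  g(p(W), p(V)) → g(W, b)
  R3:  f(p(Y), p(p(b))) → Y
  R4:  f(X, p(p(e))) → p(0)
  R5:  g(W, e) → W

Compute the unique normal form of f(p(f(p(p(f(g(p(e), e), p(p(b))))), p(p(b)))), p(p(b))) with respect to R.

1. f(p(f(p(p(f(g(p(e), e), p(p(b))))), p(p(b)))), p(p(b)))  →  f(p(p(f(g(p(e), e), p(p(b))))), p(p(b)))   [R3 at ε]
2. f(p(p(f(g(p(e), e), p(p(b))))), p(p(b)))  →  p(f(g(p(e), e), p(p(b))))   [R3 at ε]
3. p(f(g(p(e), e), p(p(b))))  →  p(f(p(e), p(p(b))))   [R5 at 1.1]
4. p(f(p(e), p(p(b))))  →  p(e)   [R3 at 1]

p(e)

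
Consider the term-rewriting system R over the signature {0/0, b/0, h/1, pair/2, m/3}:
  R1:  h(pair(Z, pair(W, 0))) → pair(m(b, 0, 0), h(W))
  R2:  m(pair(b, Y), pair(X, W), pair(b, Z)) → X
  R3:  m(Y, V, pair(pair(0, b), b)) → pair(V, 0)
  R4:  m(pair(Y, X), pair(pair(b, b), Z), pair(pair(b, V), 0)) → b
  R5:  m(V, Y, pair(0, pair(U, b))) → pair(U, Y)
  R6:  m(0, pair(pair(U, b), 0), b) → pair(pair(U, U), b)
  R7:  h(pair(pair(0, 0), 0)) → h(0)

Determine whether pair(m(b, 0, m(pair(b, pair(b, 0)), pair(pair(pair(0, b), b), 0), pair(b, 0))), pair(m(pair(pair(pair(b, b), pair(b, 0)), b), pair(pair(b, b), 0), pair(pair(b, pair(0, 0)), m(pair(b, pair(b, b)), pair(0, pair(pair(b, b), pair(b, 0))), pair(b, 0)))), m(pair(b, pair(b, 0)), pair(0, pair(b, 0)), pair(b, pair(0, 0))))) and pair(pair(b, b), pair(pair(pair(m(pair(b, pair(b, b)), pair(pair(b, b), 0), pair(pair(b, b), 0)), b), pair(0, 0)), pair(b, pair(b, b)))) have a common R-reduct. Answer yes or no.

Reduce t₁ = pair(m(b, 0, m(pair(b, pair(b, 0)), pair(pair(pair(0, b), b), 0), pair(b, 0))), pair(m(pair(pair(pair(b, b), pair(b, 0)), b), pair(pair(b, b), 0), pair(pair(b, pair(0, 0)), m(pair(b, pair(b, b)), pair(0, pair(pair(b, b), pair(b, 0))), pair(b, 0)))), m(pair(b, pair(b, 0)), pair(0, pair(b, 0)), pair(b, pair(0, 0))))):
1. pair(m(b, 0, m(pair(b, pair(b, 0)), pair(pair(pair(0, b), b), 0), pair(b, 0))), pair(m(pair(pair(pair(b, b), pair(b, 0)), b), pair(pair(b, b), 0), pair(pair(b, pair(0, 0)), m(pair(b, pair(b, b)), pair(0, pair(pair(b, b), pair(b, 0))), pair(b, 0)))), m(pair(b, pair(b, 0)), pair(0, pair(b, 0)), pair(b, pair(0, 0)))))  →  pair(m(b, 0, pair(pair(0, b), b)), pair(m(pair(pair(pair(b, b), pair(b, 0)), b), pair(pair(b, b), 0), pair(pair(b, pair(0, 0)), m(pair(b, pair(b, b)), pair(0, pair(pair(b, b), pair(b, 0))), pair(b, 0)))), m(pair(b, pair(b, 0)), pair(0, pair(b, 0)), pair(b, pair(0, 0)))))   [R2 at 1.3]
2. pair(m(b, 0, pair(pair(0, b), b)), pair(m(pair(pair(pair(b, b), pair(b, 0)), b), pair(pair(b, b), 0), pair(pair(b, pair(0, 0)), m(pair(b, pair(b, b)), pair(0, pair(pair(b, b), pair(b, 0))), pair(b, 0)))), m(pair(b, pair(b, 0)), pair(0, pair(b, 0)), pair(b, pair(0, 0)))))  →  pair(pair(0, 0), pair(m(pair(pair(pair(b, b), pair(b, 0)), b), pair(pair(b, b), 0), pair(pair(b, pair(0, 0)), m(pair(b, pair(b, b)), pair(0, pair(pair(b, b), pair(b, 0))), pair(b, 0)))), m(pair(b, pair(b, 0)), pair(0, pair(b, 0)), pair(b, pair(0, 0)))))   [R3 at 1]
3. pair(pair(0, 0), pair(m(pair(pair(pair(b, b), pair(b, 0)), b), pair(pair(b, b), 0), pair(pair(b, pair(0, 0)), m(pair(b, pair(b, b)), pair(0, pair(pair(b, b), pair(b, 0))), pair(b, 0)))), m(pair(b, pair(b, 0)), pair(0, pair(b, 0)), pair(b, pair(0, 0)))))  →  pair(pair(0, 0), pair(m(pair(pair(pair(b, b), pair(b, 0)), b), pair(pair(b, b), 0), pair(pair(b, pair(0, 0)), 0)), m(pair(b, pair(b, 0)), pair(0, pair(b, 0)), pair(b, pair(0, 0)))))   [R2 at 2.1.3.2]
4. pair(pair(0, 0), pair(m(pair(pair(pair(b, b), pair(b, 0)), b), pair(pair(b, b), 0), pair(pair(b, pair(0, 0)), 0)), m(pair(b, pair(b, 0)), pair(0, pair(b, 0)), pair(b, pair(0, 0)))))  →  pair(pair(0, 0), pair(b, m(pair(b, pair(b, 0)), pair(0, pair(b, 0)), pair(b, pair(0, 0)))))   [R4 at 2.1]
5. pair(pair(0, 0), pair(b, m(pair(b, pair(b, 0)), pair(0, pair(b, 0)), pair(b, pair(0, 0)))))  →  pair(pair(0, 0), pair(b, 0))   [R2 at 2.2]

Reduce t₂ = pair(pair(b, b), pair(pair(pair(m(pair(b, pair(b, b)), pair(pair(b, b), 0), pair(pair(b, b), 0)), b), pair(0, 0)), pair(b, pair(b, b)))):
1. pair(pair(b, b), pair(pair(pair(m(pair(b, pair(b, b)), pair(pair(b, b), 0), pair(pair(b, b), 0)), b), pair(0, 0)), pair(b, pair(b, b))))  →  pair(pair(b, b), pair(pair(pair(b, b), pair(0, 0)), pair(b, pair(b, b))))   [R4 at 2.1.1.1]

no — NF(t₁) = pair(pair(0, 0), pair(b, 0)), NF(t₂) = pair(pair(b, b), pair(pair(pair(b, b), pair(0, 0)), pair(b, pair(b, b))))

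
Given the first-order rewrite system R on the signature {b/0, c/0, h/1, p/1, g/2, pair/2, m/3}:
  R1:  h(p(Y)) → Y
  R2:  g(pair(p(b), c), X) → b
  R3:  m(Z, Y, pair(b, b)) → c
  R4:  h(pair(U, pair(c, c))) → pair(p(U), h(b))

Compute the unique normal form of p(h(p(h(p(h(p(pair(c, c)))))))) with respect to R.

p(pair(c, c))

1. p(h(p(h(p(h(p(pair(c, c))))))))  →  p(h(p(h(p(pair(c, c))))))   [R1 at 1]
2. p(h(p(h(p(pair(c, c))))))  →  p(h(p(pair(c, c))))   [R1 at 1]
3. p(h(p(pair(c, c))))  →  p(pair(c, c))   [R1 at 1]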